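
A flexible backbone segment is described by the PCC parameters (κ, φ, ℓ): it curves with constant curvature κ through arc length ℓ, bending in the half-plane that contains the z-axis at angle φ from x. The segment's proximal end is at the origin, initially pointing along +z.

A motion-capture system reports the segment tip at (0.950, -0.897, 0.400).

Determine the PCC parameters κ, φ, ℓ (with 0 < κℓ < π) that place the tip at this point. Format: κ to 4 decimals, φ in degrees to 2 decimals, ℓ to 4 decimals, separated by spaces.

1.3996 316.64 1.8202

ρ = √(x²+y²) = √(0.950² + -0.897²) = 1.30656
φ = atan2(y, x) mod 360° = atan2(-0.897, 0.950) = 316.6437°
|p|² = ρ² + z² = 1.30656² + 0.400² = 1.86711
κ = 2ρ / |p|² = 2×1.30656 / 1.86711 = 1.39956
θ = 2·atan2(ρ, z) = 2·atan2(1.30656, 0.400) = 2.54742 rad
ℓ = θ/κ = 2.54742/1.39956 = 1.82016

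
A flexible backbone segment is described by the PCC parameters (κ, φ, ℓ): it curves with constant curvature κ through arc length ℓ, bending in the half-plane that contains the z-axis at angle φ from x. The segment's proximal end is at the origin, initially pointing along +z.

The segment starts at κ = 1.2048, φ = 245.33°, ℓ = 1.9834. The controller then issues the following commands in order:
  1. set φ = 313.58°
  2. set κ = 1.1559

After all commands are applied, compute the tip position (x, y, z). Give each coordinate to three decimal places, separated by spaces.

initial: κ=1.2048, φ=245.33°, ℓ=1.9834
cmd 1: set φ=313.58° → (κ,φ,ℓ)=(1.2048,313.58°,1.9834) → tip=(0.9901,-1.0404,0.5670)
cmd 2: set κ=1.1559 → (κ,φ,ℓ)=(1.1559,313.58°,1.9834) → tip=(0.9905,-1.0408,0.6494)

0.990 -1.041 0.649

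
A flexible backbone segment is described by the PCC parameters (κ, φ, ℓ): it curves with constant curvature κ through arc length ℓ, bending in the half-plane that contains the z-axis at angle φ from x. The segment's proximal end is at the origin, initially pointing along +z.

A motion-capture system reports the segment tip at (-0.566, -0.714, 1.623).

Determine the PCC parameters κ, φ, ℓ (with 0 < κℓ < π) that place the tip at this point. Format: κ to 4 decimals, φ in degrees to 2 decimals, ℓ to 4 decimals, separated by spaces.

0.5260 231.60 1.9450

ρ = √(x²+y²) = √(-0.566² + -0.714²) = 0.91113
φ = atan2(y, x) mod 360° = atan2(-0.714, -0.566) = 231.5955°
|p|² = ρ² + z² = 0.91113² + 1.623² = 3.46428
κ = 2ρ / |p|² = 2×0.91113 / 3.46428 = 0.52601
θ = 2·atan2(ρ, z) = 2·atan2(0.91113, 1.623) = 1.02308 rad
ℓ = θ/κ = 1.02308/0.52601 = 1.94498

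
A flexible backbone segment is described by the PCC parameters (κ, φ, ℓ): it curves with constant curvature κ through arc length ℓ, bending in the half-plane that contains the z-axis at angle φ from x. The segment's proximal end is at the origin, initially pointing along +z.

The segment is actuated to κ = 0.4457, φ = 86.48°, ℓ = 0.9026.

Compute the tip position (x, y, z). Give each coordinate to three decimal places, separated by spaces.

0.011 0.179 0.878

θ = κ·ℓ = 0.4457 × 0.9026 = 0.40229 rad
ρ = (1 − cos θ)/κ = (1 − 0.92017)/0.4457 = 0.17912
z = sin θ / κ = 0.39153/0.4457 = 0.87845
x = ρ cos φ = 0.17912 × cos(86.48°) = 0.01100
y = ρ sin φ = 0.17912 × sin(86.48°) = 0.17878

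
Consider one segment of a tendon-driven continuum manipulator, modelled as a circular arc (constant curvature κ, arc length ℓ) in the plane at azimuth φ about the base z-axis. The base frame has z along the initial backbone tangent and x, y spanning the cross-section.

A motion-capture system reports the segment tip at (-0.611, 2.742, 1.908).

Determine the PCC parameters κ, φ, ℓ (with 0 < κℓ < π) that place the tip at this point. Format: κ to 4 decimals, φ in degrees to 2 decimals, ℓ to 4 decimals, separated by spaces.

ρ = √(x²+y²) = √(-0.611² + 2.742²) = 2.80925
φ = atan2(y, x) mod 360° = atan2(2.742, -0.611) = 102.5620°
|p|² = ρ² + z² = 2.80925² + 1.908² = 11.53235
κ = 2ρ / |p|² = 2×2.80925 / 11.53235 = 0.48719
θ = 2·atan2(ρ, z) = 2·atan2(2.80925, 1.908) = 1.94835 rad
ℓ = θ/κ = 1.94835/0.48719 = 3.99913

0.4872 102.56 3.9991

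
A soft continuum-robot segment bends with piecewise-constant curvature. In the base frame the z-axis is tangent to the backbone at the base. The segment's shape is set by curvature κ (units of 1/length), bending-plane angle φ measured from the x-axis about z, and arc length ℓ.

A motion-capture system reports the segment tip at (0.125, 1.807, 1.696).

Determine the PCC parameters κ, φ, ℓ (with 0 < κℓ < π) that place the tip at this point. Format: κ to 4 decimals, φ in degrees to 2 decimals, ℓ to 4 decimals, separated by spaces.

0.5883 86.04 2.7816

ρ = √(x²+y²) = √(0.125² + 1.807²) = 1.81132
φ = atan2(y, x) mod 360° = atan2(1.807, 0.125) = 86.0428°
|p|² = ρ² + z² = 1.81132² + 1.696² = 6.15729
κ = 2ρ / |p|² = 2×1.81132 / 6.15729 = 0.58835
θ = 2·atan2(ρ, z) = 2·atan2(1.81132, 1.696) = 1.63653 rad
ℓ = θ/κ = 1.63653/0.58835 = 2.78156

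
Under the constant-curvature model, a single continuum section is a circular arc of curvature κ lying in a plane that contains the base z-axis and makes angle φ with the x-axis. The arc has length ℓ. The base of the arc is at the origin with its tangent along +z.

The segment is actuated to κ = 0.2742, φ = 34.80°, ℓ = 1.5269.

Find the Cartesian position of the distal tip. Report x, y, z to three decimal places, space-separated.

θ = κ·ℓ = 0.2742 × 1.5269 = 0.41868 rad
ρ = (1 − cos θ)/κ = (1 − 0.91363)/0.2742 = 0.31500
z = sin θ / κ = 0.40655/0.2742 = 1.48268
x = ρ cos φ = 0.31500 × cos(34.80°) = 0.25866
y = ρ sin φ = 0.31500 × sin(34.80°) = 0.17977

0.259 0.180 1.483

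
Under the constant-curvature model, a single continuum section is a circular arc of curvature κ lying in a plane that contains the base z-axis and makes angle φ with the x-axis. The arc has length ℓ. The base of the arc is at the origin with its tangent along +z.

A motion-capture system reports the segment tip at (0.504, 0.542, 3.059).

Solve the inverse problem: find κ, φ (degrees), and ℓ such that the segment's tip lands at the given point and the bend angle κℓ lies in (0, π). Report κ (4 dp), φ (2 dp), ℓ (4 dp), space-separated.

ρ = √(x²+y²) = √(0.504² + 0.542²) = 0.74012
φ = atan2(y, x) mod 360° = atan2(0.542, 0.504) = 47.0806°
|p|² = ρ² + z² = 0.74012² + 3.059² = 9.90526
κ = 2ρ / |p|² = 2×0.74012 / 9.90526 = 0.14944
θ = 2·atan2(ρ, z) = 2·atan2(0.74012, 3.059) = 0.47477 rad
ℓ = θ/κ = 0.47477/0.14944 = 3.17702

0.1494 47.08 3.1770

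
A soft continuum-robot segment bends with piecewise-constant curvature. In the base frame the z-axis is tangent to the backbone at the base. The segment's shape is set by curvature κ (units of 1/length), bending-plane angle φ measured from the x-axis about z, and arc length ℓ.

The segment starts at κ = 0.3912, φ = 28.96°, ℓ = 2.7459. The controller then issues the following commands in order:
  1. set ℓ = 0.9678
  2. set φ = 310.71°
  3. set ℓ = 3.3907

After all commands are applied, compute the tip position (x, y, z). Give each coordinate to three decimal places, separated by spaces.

1.264 -1.469 2.480

initial: κ=0.3912, φ=28.96°, ℓ=2.7459
cmd 1: set ℓ=0.9678 → (κ,φ,ℓ)=(0.3912,28.96°,0.9678) → tip=(0.1584,0.0877,0.9448)
cmd 2: set φ=310.71° → (κ,φ,ℓ)=(0.3912,310.71°,0.9678) → tip=(0.1181,-0.1372,0.9448)
cmd 3: set ℓ=3.3907 → (κ,φ,ℓ)=(0.3912,310.71°,3.3907) → tip=(1.2639,-1.4689,2.4803)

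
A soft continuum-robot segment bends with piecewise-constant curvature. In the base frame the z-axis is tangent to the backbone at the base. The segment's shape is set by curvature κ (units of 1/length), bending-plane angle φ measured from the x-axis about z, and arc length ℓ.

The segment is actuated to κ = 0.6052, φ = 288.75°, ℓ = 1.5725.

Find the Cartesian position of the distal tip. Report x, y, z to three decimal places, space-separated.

0.223 -0.657 1.346

θ = κ·ℓ = 0.6052 × 1.5725 = 0.95168 rad
ρ = (1 − cos θ)/κ = (1 − 0.58032)/0.6052 = 0.69346
z = sin θ / κ = 0.81439/0.6052 = 1.34565
x = ρ cos φ = 0.69346 × cos(288.75°) = 0.22291
y = ρ sin φ = 0.69346 × sin(288.75°) = -0.65666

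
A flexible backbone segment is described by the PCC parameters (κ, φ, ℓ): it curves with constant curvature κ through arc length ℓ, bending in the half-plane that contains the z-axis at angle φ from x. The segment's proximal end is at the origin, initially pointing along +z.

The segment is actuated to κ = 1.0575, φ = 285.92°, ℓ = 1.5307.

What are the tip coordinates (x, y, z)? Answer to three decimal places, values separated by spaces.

θ = κ·ℓ = 1.0575 × 1.5307 = 1.61872 rad
ρ = (1 − cos θ)/κ = (1 − -0.04790)/1.0575 = 0.99092
z = sin θ / κ = 0.99885/1.0575 = 0.94454
x = ρ cos φ = 0.99092 × cos(285.92°) = 0.27181
y = ρ sin φ = 0.99092 × sin(285.92°) = -0.95292

0.272 -0.953 0.945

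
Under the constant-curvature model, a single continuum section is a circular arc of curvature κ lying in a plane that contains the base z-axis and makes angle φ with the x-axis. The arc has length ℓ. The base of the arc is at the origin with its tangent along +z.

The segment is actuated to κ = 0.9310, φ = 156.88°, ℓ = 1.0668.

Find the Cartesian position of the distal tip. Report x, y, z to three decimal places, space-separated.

-0.448 0.191 0.900

θ = κ·ℓ = 0.9310 × 1.0668 = 0.99319 rad
ρ = (1 − cos θ)/κ = (1 − 0.54602)/0.9310 = 0.48763
z = sin θ / κ = 0.83777/0.9310 = 0.89986
x = ρ cos φ = 0.48763 × cos(156.88°) = -0.44846
y = ρ sin φ = 0.48763 × sin(156.88°) = 0.19147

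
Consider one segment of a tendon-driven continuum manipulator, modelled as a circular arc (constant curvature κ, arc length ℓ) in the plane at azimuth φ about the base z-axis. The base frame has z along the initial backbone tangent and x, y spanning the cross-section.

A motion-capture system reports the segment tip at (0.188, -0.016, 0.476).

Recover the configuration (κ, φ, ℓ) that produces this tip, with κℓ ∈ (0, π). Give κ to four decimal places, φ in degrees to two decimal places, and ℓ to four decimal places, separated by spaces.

ρ = √(x²+y²) = √(0.188² + -0.016²) = 0.18868
φ = atan2(y, x) mod 360° = atan2(-0.016, 0.188) = 355.1355°
|p|² = ρ² + z² = 0.18868² + 0.476² = 0.26218
κ = 2ρ / |p|² = 2×0.18868 / 0.26218 = 1.43934
θ = 2·atan2(ρ, z) = 2·atan2(0.18868, 0.476) = 0.75477 rad
ℓ = θ/κ = 0.75477/1.43934 = 0.52439

1.4393 355.14 0.5244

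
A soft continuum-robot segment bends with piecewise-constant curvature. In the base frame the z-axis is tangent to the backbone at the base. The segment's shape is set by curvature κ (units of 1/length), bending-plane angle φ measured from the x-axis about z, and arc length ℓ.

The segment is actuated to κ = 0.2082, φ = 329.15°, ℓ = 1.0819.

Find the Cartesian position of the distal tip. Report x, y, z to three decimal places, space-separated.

θ = κ·ℓ = 0.2082 × 1.0819 = 0.22525 rad
ρ = (1 − cos θ)/κ = (1 − 0.97474)/0.2082 = 0.12134
z = sin θ / κ = 0.22335/0.2082 = 1.07277
x = ρ cos φ = 0.12134 × cos(329.15°) = 0.10417
y = ρ sin φ = 0.12134 × sin(329.15°) = -0.06222

0.104 -0.062 1.073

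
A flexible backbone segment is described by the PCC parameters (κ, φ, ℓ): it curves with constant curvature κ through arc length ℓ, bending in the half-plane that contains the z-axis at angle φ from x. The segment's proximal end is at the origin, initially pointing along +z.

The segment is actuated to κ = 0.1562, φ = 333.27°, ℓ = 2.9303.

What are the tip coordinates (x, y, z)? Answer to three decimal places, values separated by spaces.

0.589 -0.296 2.829

θ = κ·ℓ = 0.1562 × 2.9303 = 0.45771 rad
ρ = (1 − cos θ)/κ = (1 − 0.89707)/0.1562 = 0.65899
z = sin θ / κ = 0.44190/0.1562 = 2.82905
x = ρ cos φ = 0.65899 × cos(333.27°) = 0.58857
y = ρ sin φ = 0.65899 × sin(333.27°) = -0.29641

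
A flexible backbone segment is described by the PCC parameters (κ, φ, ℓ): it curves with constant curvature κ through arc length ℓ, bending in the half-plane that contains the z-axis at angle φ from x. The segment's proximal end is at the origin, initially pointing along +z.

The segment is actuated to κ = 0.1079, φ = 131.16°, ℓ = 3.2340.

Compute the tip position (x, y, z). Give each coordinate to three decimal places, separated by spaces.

-0.368 0.421 3.169

θ = κ·ℓ = 0.1079 × 3.2340 = 0.34895 rad
ρ = (1 − cos θ)/κ = (1 − 0.93973)/0.1079 = 0.55855
z = sin θ / κ = 0.34191/0.1079 = 3.16877
x = ρ cos φ = 0.55855 × cos(131.16°) = -0.36762
y = ρ sin φ = 0.55855 × sin(131.16°) = 0.42052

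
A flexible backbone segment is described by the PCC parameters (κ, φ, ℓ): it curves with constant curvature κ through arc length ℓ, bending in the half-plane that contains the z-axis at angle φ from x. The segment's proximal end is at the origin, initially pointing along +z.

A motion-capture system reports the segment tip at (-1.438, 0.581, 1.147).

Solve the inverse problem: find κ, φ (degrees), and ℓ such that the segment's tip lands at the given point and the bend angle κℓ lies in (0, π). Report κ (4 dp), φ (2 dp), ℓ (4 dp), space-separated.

ρ = √(x²+y²) = √(-1.438² + 0.581²) = 1.55094
φ = atan2(y, x) mod 360° = atan2(0.581, -1.438) = 157.9996°
|p|² = ρ² + z² = 1.55094² + 1.147² = 3.72101
κ = 2ρ / |p|² = 2×1.55094 / 3.72101 = 0.83361
θ = 2·atan2(ρ, z) = 2·atan2(1.55094, 1.147) = 1.86803 rad
ℓ = θ/κ = 1.86803/0.83361 = 2.24089

0.8336 158.00 2.2409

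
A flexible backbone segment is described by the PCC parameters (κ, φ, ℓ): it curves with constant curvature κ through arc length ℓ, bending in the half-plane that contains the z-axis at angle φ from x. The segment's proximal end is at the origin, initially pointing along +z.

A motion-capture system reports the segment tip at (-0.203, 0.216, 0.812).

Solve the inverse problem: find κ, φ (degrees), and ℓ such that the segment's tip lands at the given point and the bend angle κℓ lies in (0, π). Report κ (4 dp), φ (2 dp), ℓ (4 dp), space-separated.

ρ = √(x²+y²) = √(-0.203² + 0.216²) = 0.29642
φ = atan2(y, x) mod 360° = atan2(0.216, -0.203) = 133.2229°
|p|² = ρ² + z² = 0.29642² + 0.812² = 0.74721
κ = 2ρ / |p|² = 2×0.29642 / 0.74721 = 0.79341
θ = 2·atan2(ρ, z) = 2·atan2(0.29642, 0.812) = 0.70004 rad
ℓ = θ/κ = 0.70004/0.79341 = 0.88232

0.7934 133.22 0.8823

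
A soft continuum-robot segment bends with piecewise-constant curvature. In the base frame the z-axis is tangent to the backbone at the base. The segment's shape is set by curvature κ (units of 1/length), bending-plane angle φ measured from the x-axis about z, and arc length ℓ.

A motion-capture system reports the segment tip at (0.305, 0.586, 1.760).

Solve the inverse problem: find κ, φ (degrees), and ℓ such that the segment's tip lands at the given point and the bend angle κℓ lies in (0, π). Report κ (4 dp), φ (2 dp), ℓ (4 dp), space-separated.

0.3739 62.50 1.9209

ρ = √(x²+y²) = √(0.305² + 0.586²) = 0.66062
φ = atan2(y, x) mod 360° = atan2(0.586, 0.305) = 62.5040°
|p|² = ρ² + z² = 0.66062² + 1.760² = 3.53402
κ = 2ρ / |p|² = 2×0.66062 / 3.53402 = 0.37386
θ = 2·atan2(ρ, z) = 2·atan2(0.66062, 1.760) = 0.71816 rad
ℓ = θ/κ = 0.71816/0.37386 = 1.92091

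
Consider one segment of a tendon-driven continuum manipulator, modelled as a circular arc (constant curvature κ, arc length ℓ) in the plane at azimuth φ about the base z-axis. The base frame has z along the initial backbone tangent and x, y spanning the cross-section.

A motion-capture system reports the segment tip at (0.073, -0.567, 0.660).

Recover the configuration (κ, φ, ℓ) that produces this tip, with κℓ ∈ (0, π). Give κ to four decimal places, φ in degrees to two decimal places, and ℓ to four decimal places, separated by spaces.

1.4996 277.34 0.9520

ρ = √(x²+y²) = √(0.073² + -0.567²) = 0.57168
φ = atan2(y, x) mod 360° = atan2(-0.567, 0.073) = 277.3363°
|p|² = ρ² + z² = 0.57168² + 0.660² = 0.76242
κ = 2ρ / |p|² = 2×0.57168 / 0.76242 = 1.49965
θ = 2·atan2(ρ, z) = 2·atan2(0.57168, 0.660) = 1.42763 rad
ℓ = θ/κ = 1.42763/1.49965 = 0.95197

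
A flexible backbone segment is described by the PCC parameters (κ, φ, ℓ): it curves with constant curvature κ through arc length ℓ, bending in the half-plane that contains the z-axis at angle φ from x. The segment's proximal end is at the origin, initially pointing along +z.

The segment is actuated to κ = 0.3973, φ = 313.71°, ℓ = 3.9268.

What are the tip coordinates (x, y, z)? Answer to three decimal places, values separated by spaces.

θ = κ·ℓ = 0.3973 × 3.9268 = 1.56012 rad
ρ = (1 − cos θ)/κ = (1 − 0.01068)/0.3973 = 2.49011
z = sin θ / κ = 0.99994/0.3973 = 2.51685
x = ρ cos φ = 2.49011 × cos(313.71°) = 1.72069
y = ρ sin φ = 2.49011 × sin(313.71°) = -1.79997

1.721 -1.800 2.517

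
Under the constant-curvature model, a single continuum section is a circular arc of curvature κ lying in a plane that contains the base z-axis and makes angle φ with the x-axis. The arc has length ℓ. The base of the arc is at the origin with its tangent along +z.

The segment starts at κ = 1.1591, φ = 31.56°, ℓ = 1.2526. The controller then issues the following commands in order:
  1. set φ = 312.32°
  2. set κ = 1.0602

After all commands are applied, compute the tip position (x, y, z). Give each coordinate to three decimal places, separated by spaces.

0.482 -0.530 0.916

initial: κ=1.1591, φ=31.56°, ℓ=1.2526
cmd 1: set φ=312.32° → (κ,φ,ℓ)=(1.1591,312.32°,1.2526) → tip=(0.5120,-0.5622,0.8566)
cmd 2: set κ=1.0602 → (κ,φ,ℓ)=(1.0602,312.32°,1.2526) → tip=(0.4824,-0.5297,0.9156)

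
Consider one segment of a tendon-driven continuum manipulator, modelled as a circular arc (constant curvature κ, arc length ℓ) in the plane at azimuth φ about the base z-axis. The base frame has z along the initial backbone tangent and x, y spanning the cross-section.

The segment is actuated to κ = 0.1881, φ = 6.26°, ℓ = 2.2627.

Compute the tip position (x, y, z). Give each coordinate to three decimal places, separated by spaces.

θ = κ·ℓ = 0.1881 × 2.2627 = 0.42561 rad
ρ = (1 − cos θ)/κ = (1 − 0.91079)/0.1881 = 0.47429
z = sin θ / κ = 0.41288/0.1881 = 2.19500
x = ρ cos φ = 0.47429 × cos(6.26°) = 0.47147
y = ρ sin φ = 0.47429 × sin(6.26°) = 0.05172

0.471 0.052 2.195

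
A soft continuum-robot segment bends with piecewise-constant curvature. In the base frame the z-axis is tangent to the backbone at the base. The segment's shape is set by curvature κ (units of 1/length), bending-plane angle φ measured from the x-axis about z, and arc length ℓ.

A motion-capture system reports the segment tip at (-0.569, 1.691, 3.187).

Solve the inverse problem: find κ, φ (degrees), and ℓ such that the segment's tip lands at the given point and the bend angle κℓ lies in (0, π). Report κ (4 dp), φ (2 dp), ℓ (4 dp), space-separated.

0.2675 108.60 3.8159

ρ = √(x²+y²) = √(-0.569² + 1.691²) = 1.78416
φ = atan2(y, x) mod 360° = atan2(1.691, -0.569) = 108.5974°
|p|² = ρ² + z² = 1.78416² + 3.187² = 13.34021
κ = 2ρ / |p|² = 2×1.78416 / 13.34021 = 0.26749
θ = 2·atan2(ρ, z) = 2·atan2(1.78416, 3.187) = 1.02071 rad
ℓ = θ/κ = 1.02071/0.26749 = 3.81593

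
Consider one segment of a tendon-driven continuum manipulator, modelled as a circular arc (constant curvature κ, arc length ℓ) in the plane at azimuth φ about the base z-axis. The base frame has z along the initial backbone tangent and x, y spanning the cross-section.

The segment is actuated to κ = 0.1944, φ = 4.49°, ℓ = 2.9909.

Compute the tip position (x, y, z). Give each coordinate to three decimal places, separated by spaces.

θ = κ·ℓ = 0.1944 × 2.9909 = 0.58143 rad
ρ = (1 − cos θ)/κ = (1 − 0.83568)/0.1944 = 0.84528
z = sin θ / κ = 0.54922/0.1944 = 2.82521
x = ρ cos φ = 0.84528 × cos(4.49°) = 0.84269
y = ρ sin φ = 0.84528 × sin(4.49°) = 0.06617

0.843 0.066 2.825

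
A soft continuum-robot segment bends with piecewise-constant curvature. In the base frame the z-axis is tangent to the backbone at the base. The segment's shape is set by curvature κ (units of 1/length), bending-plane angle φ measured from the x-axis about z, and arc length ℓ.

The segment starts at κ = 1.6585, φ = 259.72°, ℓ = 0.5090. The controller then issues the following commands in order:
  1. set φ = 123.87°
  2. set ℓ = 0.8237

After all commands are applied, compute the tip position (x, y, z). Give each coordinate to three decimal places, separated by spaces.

initial: κ=1.6585, φ=259.72°, ℓ=0.5090
cmd 1: set φ=123.87° → (κ,φ,ℓ)=(1.6585,123.87°,0.5090) → tip=(-0.1128,0.1680,0.4507)
cmd 2: set ℓ=0.8237 → (κ,φ,ℓ)=(1.6585,123.87°,0.8237) → tip=(-0.2677,0.3989,0.5904)

-0.268 0.399 0.590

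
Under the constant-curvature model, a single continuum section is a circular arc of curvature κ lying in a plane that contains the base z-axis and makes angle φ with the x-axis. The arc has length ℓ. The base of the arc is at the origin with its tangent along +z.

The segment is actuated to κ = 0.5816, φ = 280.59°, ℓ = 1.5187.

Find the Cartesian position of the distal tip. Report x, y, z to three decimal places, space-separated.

θ = κ·ℓ = 0.5816 × 1.5187 = 0.88328 rad
ρ = (1 − cos θ)/κ = (1 − 0.63462)/0.5816 = 0.62823
z = sin θ / κ = 0.77282/0.5816 = 1.32879
x = ρ cos φ = 0.62823 × cos(280.59°) = 0.11546
y = ρ sin φ = 0.62823 × sin(280.59°) = -0.61753

0.115 -0.618 1.329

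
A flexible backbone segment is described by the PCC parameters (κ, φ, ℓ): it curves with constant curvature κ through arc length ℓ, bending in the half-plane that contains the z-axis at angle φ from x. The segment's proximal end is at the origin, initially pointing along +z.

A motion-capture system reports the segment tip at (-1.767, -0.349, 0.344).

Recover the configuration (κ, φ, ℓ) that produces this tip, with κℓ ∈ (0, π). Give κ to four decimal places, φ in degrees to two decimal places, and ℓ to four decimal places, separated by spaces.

ρ = √(x²+y²) = √(-1.767² + -0.349²) = 1.80114
φ = atan2(y, x) mod 360° = atan2(-0.349, -1.767) = 191.1727°
|p|² = ρ² + z² = 1.80114² + 0.344² = 3.36243
κ = 2ρ / |p|² = 2×1.80114 / 3.36243 = 1.07133
θ = 2·atan2(ρ, z) = 2·atan2(1.80114, 0.344) = 2.76416 rad
ℓ = θ/κ = 2.76416/1.07133 = 2.58011

1.0713 191.17 2.5801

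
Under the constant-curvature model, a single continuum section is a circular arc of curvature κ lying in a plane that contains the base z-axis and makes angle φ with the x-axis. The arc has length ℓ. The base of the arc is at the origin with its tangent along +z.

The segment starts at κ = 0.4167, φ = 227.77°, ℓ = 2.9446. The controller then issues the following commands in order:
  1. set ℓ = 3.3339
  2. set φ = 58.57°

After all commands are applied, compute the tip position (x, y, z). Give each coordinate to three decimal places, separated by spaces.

1.025 1.678 2.360

initial: κ=0.4167, φ=227.77°, ℓ=2.9446
cmd 1: set ℓ=3.3339 → (κ,φ,ℓ)=(0.4167,227.77°,3.3339) → tip=(-1.3217,-1.4561,2.3604)
cmd 2: set φ=58.57° → (κ,φ,ℓ)=(0.4167,58.57°,3.3339) → tip=(1.0254,1.6780,2.3604)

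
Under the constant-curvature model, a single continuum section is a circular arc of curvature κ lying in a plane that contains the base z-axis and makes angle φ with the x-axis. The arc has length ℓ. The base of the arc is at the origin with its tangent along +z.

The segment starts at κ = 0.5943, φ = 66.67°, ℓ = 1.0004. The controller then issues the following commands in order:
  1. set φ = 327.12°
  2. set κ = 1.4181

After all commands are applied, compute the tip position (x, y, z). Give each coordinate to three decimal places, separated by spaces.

initial: κ=0.5943, φ=66.67°, ℓ=1.0004
cmd 1: set φ=327.12° → (κ,φ,ℓ)=(0.5943,327.12°,1.0004) → tip=(0.2425,-0.1567,0.9425)
cmd 2: set κ=1.4181 → (κ,φ,ℓ)=(1.4181,327.12°,1.0004) → tip=(0.5025,-0.3248,0.6970)

0.502 -0.325 0.697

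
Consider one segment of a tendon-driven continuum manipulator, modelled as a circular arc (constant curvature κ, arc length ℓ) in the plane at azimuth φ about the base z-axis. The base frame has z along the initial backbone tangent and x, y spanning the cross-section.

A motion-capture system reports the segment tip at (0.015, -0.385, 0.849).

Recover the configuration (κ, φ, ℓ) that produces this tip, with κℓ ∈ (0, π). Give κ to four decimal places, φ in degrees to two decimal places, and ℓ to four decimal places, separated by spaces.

0.8865 272.23 0.9611

ρ = √(x²+y²) = √(0.015² + -0.385²) = 0.38529
φ = atan2(y, x) mod 360° = atan2(-0.385, 0.015) = 272.2312°
|p|² = ρ² + z² = 0.38529² + 0.849² = 0.86925
κ = 2ρ / |p|² = 2×0.38529 / 0.86925 = 0.88649
θ = 2·atan2(ρ, z) = 2·atan2(0.38529, 0.849) = 0.85205 rad
ℓ = θ/κ = 0.85205/0.88649 = 0.96115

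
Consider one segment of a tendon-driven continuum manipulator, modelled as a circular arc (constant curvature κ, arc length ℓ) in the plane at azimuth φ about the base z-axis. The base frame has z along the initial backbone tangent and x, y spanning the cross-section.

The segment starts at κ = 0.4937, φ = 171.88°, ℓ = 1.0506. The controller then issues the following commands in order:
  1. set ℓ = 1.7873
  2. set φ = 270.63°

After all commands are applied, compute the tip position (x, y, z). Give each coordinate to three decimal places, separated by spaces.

initial: κ=0.4937, φ=171.88°, ℓ=1.0506
cmd 1: set ℓ=1.7873 → (κ,φ,ℓ)=(0.4937,171.88°,1.7873) → tip=(-0.7313,0.1043,1.5642)
cmd 2: set φ=270.63° → (κ,φ,ℓ)=(0.4937,270.63°,1.7873) → tip=(0.0081,-0.7386,1.5642)

0.008 -0.739 1.564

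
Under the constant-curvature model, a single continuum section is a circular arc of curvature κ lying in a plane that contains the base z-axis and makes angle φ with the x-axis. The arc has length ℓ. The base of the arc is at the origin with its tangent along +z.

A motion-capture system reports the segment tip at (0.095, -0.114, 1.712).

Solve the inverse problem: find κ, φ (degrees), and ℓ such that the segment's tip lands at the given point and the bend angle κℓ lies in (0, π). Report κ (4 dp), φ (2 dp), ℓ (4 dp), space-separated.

ρ = √(x²+y²) = √(0.095² + -0.114²) = 0.14839
φ = atan2(y, x) mod 360° = atan2(-0.114, 0.095) = 309.8056°
|p|² = ρ² + z² = 0.14839² + 1.712² = 2.95296
κ = 2ρ / |p|² = 2×0.14839 / 2.95296 = 0.10051
θ = 2·atan2(ρ, z) = 2·atan2(0.14839, 1.712) = 0.17293 rad
ℓ = θ/κ = 0.17293/0.10051 = 1.72056

0.1005 309.81 1.7206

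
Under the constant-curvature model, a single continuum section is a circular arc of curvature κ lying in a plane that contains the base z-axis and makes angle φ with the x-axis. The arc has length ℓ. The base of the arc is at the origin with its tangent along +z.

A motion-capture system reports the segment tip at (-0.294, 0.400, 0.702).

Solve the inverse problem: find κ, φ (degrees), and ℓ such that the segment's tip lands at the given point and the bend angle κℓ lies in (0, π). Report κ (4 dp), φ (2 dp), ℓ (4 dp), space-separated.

1.3431 126.32 0.9166

ρ = √(x²+y²) = √(-0.294² + 0.400²) = 0.49642
φ = atan2(y, x) mod 360° = atan2(0.400, -0.294) = 126.3159°
|p|² = ρ² + z² = 0.49642² + 0.702² = 0.73924
κ = 2ρ / |p|² = 2×0.49642 / 0.73924 = 1.34306
θ = 2·atan2(ρ, z) = 2·atan2(0.49642, 0.702) = 1.23102 rad
ℓ = θ/κ = 1.23102/1.34306 = 0.91658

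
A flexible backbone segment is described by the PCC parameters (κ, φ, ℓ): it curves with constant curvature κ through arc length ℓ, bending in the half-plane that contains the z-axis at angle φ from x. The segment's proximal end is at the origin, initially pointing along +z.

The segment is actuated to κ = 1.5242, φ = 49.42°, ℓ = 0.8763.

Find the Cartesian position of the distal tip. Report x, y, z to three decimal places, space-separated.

0.327 0.382 0.638

θ = κ·ℓ = 1.5242 × 0.8763 = 1.33566 rad
ρ = (1 − cos θ)/κ = (1 − 0.23298)/1.5242 = 0.50323
z = sin θ / κ = 0.97248/1.5242 = 0.63803
x = ρ cos φ = 0.50323 × cos(49.42°) = 0.32735
y = ρ sin φ = 0.50323 × sin(49.42°) = 0.38220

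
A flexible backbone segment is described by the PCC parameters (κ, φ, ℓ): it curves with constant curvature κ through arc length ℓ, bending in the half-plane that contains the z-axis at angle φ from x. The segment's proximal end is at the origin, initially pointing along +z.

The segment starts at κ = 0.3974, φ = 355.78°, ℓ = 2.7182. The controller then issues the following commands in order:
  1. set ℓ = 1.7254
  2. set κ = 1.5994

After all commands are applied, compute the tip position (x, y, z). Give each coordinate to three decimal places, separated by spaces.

initial: κ=0.3974, φ=355.78°, ℓ=2.7182
cmd 1: set ℓ=1.7254 → (κ,φ,ℓ)=(0.3974,355.78°,1.7254) → tip=(0.5672,-0.0418,1.5933)
cmd 2: set κ=1.5994 → (κ,φ,ℓ)=(1.5994,355.78°,1.7254) → tip=(1.2021,-0.0887,0.2331)

1.202 -0.089 0.233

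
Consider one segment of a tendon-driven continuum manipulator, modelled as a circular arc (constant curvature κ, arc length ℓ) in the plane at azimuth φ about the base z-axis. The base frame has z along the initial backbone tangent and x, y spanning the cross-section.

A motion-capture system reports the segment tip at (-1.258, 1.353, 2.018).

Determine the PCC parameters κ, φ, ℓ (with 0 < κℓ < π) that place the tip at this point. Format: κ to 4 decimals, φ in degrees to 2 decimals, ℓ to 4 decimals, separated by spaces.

ρ = √(x²+y²) = √(-1.258² + 1.353²) = 1.84748
φ = atan2(y, x) mod 360° = atan2(1.353, -1.258) = 132.9162°
|p|² = ρ² + z² = 1.84748² + 2.018² = 7.48550
κ = 2ρ / |p|² = 2×1.84748 / 7.48550 = 0.49362
θ = 2·atan2(ρ, z) = 2·atan2(1.84748, 2.018) = 1.48263 rad
ℓ = θ/κ = 1.48263/0.49362 = 3.00361

0.4936 132.92 3.0036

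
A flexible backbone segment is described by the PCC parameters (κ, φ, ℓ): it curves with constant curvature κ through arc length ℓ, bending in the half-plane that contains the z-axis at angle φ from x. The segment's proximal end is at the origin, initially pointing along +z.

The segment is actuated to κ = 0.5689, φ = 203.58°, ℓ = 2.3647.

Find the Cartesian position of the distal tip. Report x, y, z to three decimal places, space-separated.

θ = κ·ℓ = 0.5689 × 2.3647 = 1.34528 rad
ρ = (1 − cos θ)/κ = (1 − 0.22361)/0.5689 = 1.36472
z = sin θ / κ = 0.97468/0.5689 = 1.71327
x = ρ cos φ = 1.36472 × cos(203.58°) = -1.25077
y = ρ sin φ = 1.36472 × sin(203.58°) = -0.54593

-1.251 -0.546 1.713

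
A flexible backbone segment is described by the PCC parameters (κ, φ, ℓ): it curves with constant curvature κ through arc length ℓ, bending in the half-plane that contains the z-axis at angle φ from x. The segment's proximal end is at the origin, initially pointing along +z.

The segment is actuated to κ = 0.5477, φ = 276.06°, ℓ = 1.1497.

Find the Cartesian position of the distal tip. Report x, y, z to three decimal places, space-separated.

0.037 -0.348 1.075

θ = κ·ℓ = 0.5477 × 1.1497 = 0.62969 rad
ρ = (1 − cos θ)/κ = (1 − 0.80821)/0.5477 = 0.35017
z = sin θ / κ = 0.58889/0.5477 = 1.07521
x = ρ cos φ = 0.35017 × cos(276.06°) = 0.03697
y = ρ sin φ = 0.35017 × sin(276.06°) = -0.34822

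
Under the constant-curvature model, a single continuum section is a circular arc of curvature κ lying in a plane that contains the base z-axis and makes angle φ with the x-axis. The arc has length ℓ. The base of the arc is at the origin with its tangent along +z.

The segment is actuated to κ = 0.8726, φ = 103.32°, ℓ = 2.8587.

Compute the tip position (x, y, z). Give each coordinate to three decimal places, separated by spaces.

-0.475 2.005 0.691

θ = κ·ℓ = 0.8726 × 2.8587 = 2.49450 rad
ρ = (1 − cos θ)/κ = (1 − -0.79784)/0.8726 = 2.06033
z = sin θ / κ = 0.60287/0.8726 = 0.69089
x = ρ cos φ = 2.06033 × cos(103.32°) = -0.47468
y = ρ sin φ = 2.06033 × sin(103.32°) = 2.00490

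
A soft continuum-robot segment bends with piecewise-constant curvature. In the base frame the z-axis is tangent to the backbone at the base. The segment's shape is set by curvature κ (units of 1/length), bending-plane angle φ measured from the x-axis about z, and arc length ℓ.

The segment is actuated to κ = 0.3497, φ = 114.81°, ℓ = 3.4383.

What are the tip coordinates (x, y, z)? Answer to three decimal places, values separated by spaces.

-0.768 1.661 2.668

θ = κ·ℓ = 0.3497 × 3.4383 = 1.20237 rad
ρ = (1 − cos θ)/κ = (1 − 0.36014)/0.3497 = 1.82973
z = sin θ / κ = 0.93290/0.3497 = 2.66771
x = ρ cos φ = 1.82973 × cos(114.81°) = -0.76777
y = ρ sin φ = 1.82973 × sin(114.81°) = 1.66085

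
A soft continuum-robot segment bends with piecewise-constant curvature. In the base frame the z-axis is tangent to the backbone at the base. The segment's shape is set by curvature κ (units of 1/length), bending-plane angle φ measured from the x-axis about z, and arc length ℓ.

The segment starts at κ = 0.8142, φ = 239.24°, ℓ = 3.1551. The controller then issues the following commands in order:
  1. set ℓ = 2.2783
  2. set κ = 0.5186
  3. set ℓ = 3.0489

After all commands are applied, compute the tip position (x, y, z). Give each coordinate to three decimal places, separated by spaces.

initial: κ=0.8142, φ=239.24°, ℓ=3.1551
cmd 1: set ℓ=2.2783 → (κ,φ,ℓ)=(0.8142,239.24°,2.2783) → tip=(-0.8043,-1.3513,1.1789)
cmd 2: set κ=0.5186 → (κ,φ,ℓ)=(0.5186,239.24°,2.2783) → tip=(-0.6119,-1.0281,1.7840)
cmd 3: set ℓ=3.0489 → (κ,φ,ℓ)=(0.5186,239.24°,3.0489) → tip=(-0.9964,-1.6742,1.9282)

-0.996 -1.674 1.928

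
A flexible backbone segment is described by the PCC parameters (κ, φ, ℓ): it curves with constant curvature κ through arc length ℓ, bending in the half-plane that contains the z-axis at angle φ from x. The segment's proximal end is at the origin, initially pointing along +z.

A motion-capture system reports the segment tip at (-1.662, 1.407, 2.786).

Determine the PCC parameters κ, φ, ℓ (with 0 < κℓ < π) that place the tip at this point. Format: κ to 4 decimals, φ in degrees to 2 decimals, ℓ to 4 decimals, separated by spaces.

0.3483 139.75 3.8094

ρ = √(x²+y²) = √(-1.662² + 1.407²) = 2.17759
φ = atan2(y, x) mod 360° = atan2(1.407, -1.662) = 139.7497°
|p|² = ρ² + z² = 2.17759² + 2.786² = 12.50369
κ = 2ρ / |p|² = 2×2.17759 / 12.50369 = 0.34831
θ = 2·atan2(ρ, z) = 2·atan2(2.17759, 2.786) = 1.32686 rad
ℓ = θ/κ = 1.32686/0.34831 = 3.80942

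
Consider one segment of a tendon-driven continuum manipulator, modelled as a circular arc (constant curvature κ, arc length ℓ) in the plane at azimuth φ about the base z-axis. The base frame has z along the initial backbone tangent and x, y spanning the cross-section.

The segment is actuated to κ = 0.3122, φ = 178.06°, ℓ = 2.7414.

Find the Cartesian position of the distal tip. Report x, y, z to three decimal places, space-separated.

-1.103 0.037 2.419

θ = κ·ℓ = 0.3122 × 2.7414 = 0.85587 rad
ρ = (1 − cos θ)/κ = (1 − 0.65557)/0.3122 = 1.10325
z = sin θ / κ = 0.75514/0.3122 = 2.41876
x = ρ cos φ = 1.10325 × cos(178.06°) = -1.10262
y = ρ sin φ = 1.10325 × sin(178.06°) = 0.03735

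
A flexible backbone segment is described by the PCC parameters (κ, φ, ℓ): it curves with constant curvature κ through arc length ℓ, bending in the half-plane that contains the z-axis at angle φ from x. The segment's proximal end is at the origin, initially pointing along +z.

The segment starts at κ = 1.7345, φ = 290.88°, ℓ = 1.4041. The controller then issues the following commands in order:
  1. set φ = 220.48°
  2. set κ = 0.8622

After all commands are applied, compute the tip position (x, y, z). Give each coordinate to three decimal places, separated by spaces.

-0.571 -0.488 1.085

initial: κ=1.7345, φ=290.88°, ℓ=1.4041
cmd 1: set φ=220.48° → (κ,φ,ℓ)=(1.7345,220.48°,1.4041) → tip=(-0.7722,-0.6590,0.3741)
cmd 2: set κ=0.8622 → (κ,φ,ℓ)=(0.8622,220.48°,1.4041) → tip=(-0.5713,-0.4876,1.0854)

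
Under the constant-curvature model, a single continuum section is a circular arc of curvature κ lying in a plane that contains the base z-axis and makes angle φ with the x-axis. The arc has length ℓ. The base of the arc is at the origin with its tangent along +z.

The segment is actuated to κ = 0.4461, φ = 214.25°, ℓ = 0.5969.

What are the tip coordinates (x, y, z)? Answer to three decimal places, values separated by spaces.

-0.065 -0.044 0.590

θ = κ·ℓ = 0.4461 × 0.5969 = 0.26628 rad
ρ = (1 − cos θ)/κ = (1 − 0.96476)/0.4461 = 0.07900
z = sin θ / κ = 0.26314/0.4461 = 0.58987
x = ρ cos φ = 0.07900 × cos(214.25°) = -0.06530
y = ρ sin φ = 0.07900 × sin(214.25°) = -0.04446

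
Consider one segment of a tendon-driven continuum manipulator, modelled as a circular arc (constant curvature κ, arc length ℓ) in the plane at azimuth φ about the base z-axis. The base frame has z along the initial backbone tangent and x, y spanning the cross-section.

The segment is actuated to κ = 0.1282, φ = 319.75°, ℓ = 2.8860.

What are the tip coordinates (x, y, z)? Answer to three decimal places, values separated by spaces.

0.403 -0.341 2.821

θ = κ·ℓ = 0.1282 × 2.8860 = 0.36999 rad
ρ = (1 − cos θ)/κ = (1 − 0.93233)/0.1282 = 0.52783
z = sin θ / κ = 0.36160/0.1282 = 2.82061
x = ρ cos φ = 0.52783 × cos(319.75°) = 0.40285
y = ρ sin φ = 0.52783 × sin(319.75°) = -0.34104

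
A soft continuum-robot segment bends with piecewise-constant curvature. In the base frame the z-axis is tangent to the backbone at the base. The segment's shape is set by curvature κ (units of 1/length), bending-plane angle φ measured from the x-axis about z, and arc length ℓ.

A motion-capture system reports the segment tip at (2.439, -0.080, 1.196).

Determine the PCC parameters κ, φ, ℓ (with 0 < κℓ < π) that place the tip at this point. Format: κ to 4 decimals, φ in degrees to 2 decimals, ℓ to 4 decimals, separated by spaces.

0.6608 358.12 3.3748

ρ = √(x²+y²) = √(2.439² + -0.080²) = 2.44031
φ = atan2(y, x) mod 360° = atan2(-0.080, 2.439) = 358.1214°
|p|² = ρ² + z² = 2.44031² + 1.196² = 7.38554
κ = 2ρ / |p|² = 2×2.44031 / 7.38554 = 0.66084
θ = 2·atan2(ρ, z) = 2·atan2(2.44031, 1.196) = 2.23020 rad
ℓ = θ/κ = 2.23020/0.66084 = 3.37482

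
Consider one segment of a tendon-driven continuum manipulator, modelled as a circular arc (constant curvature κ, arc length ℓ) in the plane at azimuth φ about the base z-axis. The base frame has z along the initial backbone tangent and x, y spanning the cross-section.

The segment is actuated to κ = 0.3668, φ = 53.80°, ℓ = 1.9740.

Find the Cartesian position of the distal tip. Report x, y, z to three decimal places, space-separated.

0.404 0.552 1.806

θ = κ·ℓ = 0.3668 × 1.9740 = 0.72406 rad
ρ = (1 − cos θ)/κ = (1 − 0.74912)/0.3668 = 0.68397
z = sin θ / κ = 0.66243/0.3668 = 1.80598
x = ρ cos φ = 0.68397 × cos(53.80°) = 0.40396
y = ρ sin φ = 0.68397 × sin(53.80°) = 0.55194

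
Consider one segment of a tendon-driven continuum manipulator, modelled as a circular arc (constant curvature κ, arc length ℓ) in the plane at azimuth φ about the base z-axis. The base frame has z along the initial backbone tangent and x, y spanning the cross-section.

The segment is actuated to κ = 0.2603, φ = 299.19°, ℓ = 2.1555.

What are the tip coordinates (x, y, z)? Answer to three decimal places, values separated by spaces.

0.287 -0.514 2.044

θ = κ·ℓ = 0.2603 × 2.1555 = 0.56108 rad
ρ = (1 − cos θ)/κ = (1 − 0.84668)/0.2603 = 0.58900
z = sin θ / κ = 0.53210/0.2603 = 2.04417
x = ρ cos φ = 0.58900 × cos(299.19°) = 0.28726
y = ρ sin φ = 0.58900 × sin(299.19°) = -0.51420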